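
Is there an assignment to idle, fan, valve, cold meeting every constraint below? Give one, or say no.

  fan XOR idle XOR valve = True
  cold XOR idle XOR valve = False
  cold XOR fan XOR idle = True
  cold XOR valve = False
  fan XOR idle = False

idle = False, fan = False, valve = True, cold = True

fan XOR idle XOR valve = F XOR F XOR T = True ✓
cold XOR idle XOR valve = T XOR F XOR T = False ✓
cold XOR fan XOR idle = T XOR F XOR F = True ✓
cold XOR valve = T XOR T = False ✓
fan XOR idle = F XOR F = False ✓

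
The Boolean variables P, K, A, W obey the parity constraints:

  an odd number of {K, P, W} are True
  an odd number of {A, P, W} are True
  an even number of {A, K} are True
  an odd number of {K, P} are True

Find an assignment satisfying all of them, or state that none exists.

P: False; K: True; A: True; W: False

{K, P, W}: 1 true → odd ✓
{A, P, W}: 1 true → odd ✓
{A, K}: 2 true → even ✓
{K, P}: 1 true → odd ✓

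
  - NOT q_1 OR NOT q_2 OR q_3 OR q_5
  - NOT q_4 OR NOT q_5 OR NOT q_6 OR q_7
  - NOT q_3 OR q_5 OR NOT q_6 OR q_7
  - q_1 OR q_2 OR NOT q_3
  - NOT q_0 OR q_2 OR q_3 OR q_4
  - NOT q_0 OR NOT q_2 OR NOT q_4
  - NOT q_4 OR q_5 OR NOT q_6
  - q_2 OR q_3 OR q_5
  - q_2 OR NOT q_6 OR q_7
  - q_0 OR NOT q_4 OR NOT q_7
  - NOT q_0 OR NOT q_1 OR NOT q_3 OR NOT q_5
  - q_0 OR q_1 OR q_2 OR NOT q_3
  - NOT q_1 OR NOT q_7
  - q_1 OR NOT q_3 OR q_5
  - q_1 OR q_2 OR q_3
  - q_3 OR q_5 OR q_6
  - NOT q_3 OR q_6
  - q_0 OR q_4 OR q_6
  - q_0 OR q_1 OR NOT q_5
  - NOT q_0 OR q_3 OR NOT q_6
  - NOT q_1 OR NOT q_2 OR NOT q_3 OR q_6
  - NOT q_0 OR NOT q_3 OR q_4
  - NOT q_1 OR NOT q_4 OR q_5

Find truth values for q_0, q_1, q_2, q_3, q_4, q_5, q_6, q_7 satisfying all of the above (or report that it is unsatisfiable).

Set q_0 = False.
Set q_1 = False.
  then (q_0 OR q_1 OR NOT q_5) forces q_5 = False.
  then (q_1 OR NOT q_3 OR q_5) forces q_3 = False.
  then (q_1 OR q_2 OR q_3) forces q_2 = True.
  then (q_3 OR q_5 OR q_6) forces q_6 = True.
  then (NOT q_4 OR q_5 OR NOT q_6) forces q_4 = False.
Set q_7 = True.
All clauses satisfied.

q_0 = False, q_1 = False, q_2 = True, q_3 = False, q_4 = False, q_5 = False, q_6 = True, q_7 = True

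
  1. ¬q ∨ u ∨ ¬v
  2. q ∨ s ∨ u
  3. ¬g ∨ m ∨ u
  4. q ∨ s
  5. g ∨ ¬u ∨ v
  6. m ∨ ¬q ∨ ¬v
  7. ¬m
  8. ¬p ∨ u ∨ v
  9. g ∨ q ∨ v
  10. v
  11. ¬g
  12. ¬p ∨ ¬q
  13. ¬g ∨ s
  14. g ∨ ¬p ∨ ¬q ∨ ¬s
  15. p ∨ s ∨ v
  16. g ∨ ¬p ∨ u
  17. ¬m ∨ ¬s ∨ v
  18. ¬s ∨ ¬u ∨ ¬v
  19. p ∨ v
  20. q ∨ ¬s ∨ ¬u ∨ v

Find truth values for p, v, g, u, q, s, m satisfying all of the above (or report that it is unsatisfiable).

Unit clause (¬m) forces m = False.
Unit clause (v) forces v = True.
Unit clause (¬g) forces g = False.
In (m ∨ ¬q ∨ ¬v) only ¬q is left, so q = False.
In (q ∨ s) only s is left, so s = True.
In (¬s ∨ ¬u ∨ ¬v) only ¬u is left, so u = False.
In (g ∨ ¬p ∨ u) only ¬p is left, so p = False.
All clauses satisfied.

p=F; v=T; g=F; u=F; q=F; s=T; m=F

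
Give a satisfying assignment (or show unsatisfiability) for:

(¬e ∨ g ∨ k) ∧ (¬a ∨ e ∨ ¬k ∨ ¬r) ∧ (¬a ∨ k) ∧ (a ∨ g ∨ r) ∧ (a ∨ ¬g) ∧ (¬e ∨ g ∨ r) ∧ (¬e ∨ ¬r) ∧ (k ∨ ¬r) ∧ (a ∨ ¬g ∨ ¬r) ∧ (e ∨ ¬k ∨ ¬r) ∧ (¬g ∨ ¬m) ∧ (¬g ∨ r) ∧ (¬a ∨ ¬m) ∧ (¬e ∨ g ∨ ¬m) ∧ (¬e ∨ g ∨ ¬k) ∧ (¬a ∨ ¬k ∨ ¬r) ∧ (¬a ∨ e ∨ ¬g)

m = False, a = True, e = False, k = True, r = False, g = False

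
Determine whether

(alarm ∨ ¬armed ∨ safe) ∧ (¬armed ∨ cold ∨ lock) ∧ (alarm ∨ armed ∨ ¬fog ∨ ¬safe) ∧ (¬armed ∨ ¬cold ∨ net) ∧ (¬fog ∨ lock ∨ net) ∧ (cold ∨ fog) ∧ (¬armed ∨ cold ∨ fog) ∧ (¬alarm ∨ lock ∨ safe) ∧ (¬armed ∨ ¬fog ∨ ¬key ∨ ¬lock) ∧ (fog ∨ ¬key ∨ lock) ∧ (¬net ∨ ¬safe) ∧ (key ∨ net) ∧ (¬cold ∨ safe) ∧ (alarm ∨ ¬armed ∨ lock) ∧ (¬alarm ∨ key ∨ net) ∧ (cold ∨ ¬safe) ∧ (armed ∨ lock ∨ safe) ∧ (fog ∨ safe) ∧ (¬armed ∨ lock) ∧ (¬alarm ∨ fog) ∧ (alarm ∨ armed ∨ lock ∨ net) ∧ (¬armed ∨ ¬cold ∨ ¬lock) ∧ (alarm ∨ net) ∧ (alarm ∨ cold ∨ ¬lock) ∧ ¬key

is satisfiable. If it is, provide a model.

Unit clause (¬key) forces key = False.
In (key ∨ net) only net is left, so net = True.
In (¬net ∨ ¬safe) only ¬safe is left, so safe = False.
In (¬cold ∨ safe) only ¬cold is left, so cold = False.
In (fog ∨ safe) only fog is left, so fog = True.
Set armed = False.
  then (armed ∨ lock ∨ safe) forces lock = True.
  then (alarm ∨ cold ∨ ¬lock) forces alarm = True.
All clauses satisfied.

armed=F, key=F, safe=F, fog=T, net=T, lock=T, cold=F, alarm=T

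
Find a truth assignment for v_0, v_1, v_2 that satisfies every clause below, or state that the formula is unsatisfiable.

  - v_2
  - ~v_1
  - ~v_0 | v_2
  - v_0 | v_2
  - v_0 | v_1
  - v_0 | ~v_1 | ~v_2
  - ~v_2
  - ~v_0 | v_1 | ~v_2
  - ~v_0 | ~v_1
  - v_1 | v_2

Case v_2 = True:
  Clause (~v_2) is falsified — contradiction.
Case v_2 = False:
  Clause (v_2) is falsified — contradiction.
Both cases fail, so the formula is unsatisfiable.

UNSATISFIABLE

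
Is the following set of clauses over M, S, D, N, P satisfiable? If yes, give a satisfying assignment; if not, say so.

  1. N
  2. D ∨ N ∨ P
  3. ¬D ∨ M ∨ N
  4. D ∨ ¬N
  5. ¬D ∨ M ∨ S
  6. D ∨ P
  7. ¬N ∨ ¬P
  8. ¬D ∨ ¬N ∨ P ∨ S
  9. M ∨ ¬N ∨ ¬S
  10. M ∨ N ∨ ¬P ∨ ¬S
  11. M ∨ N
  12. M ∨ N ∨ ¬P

M = True, S = True, D = True, N = True, P = False

Unit clause (N) forces N = True.
In (D ∨ ¬N) only D is left, so D = True.
In (¬N ∨ ¬P) only ¬P is left, so P = False.
In (¬D ∨ ¬N ∨ P ∨ S) only S is left, so S = True.
In (M ∨ ¬N ∨ ¬S) only M is left, so M = True.
All clauses satisfied.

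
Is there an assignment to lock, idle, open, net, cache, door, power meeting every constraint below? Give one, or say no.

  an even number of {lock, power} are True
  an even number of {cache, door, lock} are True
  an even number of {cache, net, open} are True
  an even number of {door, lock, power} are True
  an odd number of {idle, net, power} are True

lock = True, idle = False, open = True, net = False, cache = True, door = False, power = True

{lock, power}: 2 true → even ✓
{cache, door, lock}: 2 true → even ✓
{cache, net, open}: 2 true → even ✓
{door, lock, power}: 2 true → even ✓
{idle, net, power}: 1 true → odd ✓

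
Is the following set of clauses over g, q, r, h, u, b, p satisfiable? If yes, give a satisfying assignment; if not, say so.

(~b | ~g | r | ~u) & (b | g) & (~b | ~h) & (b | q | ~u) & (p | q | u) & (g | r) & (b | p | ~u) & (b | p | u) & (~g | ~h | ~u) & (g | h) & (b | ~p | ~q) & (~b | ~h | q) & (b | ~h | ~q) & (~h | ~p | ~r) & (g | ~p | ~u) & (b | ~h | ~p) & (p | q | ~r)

g = True, q = True, r = True, h = False, u = True, b = True, p = False

Try g = False:
  (b | g) forces b = True.
  (~b | ~h) forces h = False.
  clause (g | h) is falsified — backtrack.
So g = True.
Set q = True.
Set r = True.
Try h = True:
  (~b | ~h) forces b = False.
  clause (b | ~h | ~q) is falsified — backtrack.
So h = False.
Set u = True.
Try b = False:
  (b | p | ~u) forces p = True.
  clause (b | ~p | ~q) is falsified — backtrack.
So b = True.
Set p = False.
All clauses satisfied.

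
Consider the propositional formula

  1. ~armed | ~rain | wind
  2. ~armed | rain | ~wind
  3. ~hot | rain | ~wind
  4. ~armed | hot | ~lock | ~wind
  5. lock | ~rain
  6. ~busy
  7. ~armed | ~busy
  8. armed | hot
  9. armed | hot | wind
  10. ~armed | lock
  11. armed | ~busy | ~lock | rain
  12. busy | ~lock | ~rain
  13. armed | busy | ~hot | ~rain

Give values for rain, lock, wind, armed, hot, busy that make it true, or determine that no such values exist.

rain = False, lock = False, wind = False, armed = False, hot = True, busy = False

Unit clause (~busy) forces busy = False.
Set rain = False.
Set lock = False.
  then (~armed | lock) forces armed = False.
  then (armed | hot) forces hot = True.
  then (~hot | rain | ~wind) forces wind = False.
All clauses satisfied.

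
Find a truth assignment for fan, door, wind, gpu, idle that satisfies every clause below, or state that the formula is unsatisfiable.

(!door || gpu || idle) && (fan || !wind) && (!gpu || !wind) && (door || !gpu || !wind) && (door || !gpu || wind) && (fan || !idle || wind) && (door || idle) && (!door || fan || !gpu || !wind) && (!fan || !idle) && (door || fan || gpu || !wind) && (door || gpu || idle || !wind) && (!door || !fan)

fan = False, door = True, wind = False, gpu = True, idle = False

Try fan = True:
  (!fan || !idle) forces idle = False.
  (door || idle) forces door = True.
  clause (!door || !fan) is falsified — backtrack.
So fan = False.
  then (fan || !wind) forces wind = False.
  then (fan || !idle || wind) forces idle = False.
  then (door || idle) forces door = True.
  then (!door || gpu || idle) forces gpu = True.
All clauses satisfied.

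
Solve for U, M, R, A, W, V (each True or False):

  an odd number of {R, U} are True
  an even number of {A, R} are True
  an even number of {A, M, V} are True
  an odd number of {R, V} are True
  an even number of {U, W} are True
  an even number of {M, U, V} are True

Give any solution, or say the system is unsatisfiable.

Unsatisfiable — no assignment works.

Adding constraints 1, 2, 3, 6 mod 2: every variable appears an even number of times on the left, so the left side is 0.
But the right sides sum to 1 (mod 2). 0 ≠ 1 — the system is inconsistent.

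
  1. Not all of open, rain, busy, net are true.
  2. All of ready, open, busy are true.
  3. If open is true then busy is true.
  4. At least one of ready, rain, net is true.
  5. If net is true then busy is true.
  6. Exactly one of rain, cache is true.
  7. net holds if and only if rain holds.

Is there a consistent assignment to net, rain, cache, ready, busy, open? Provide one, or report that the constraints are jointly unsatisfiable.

net = False, rain = False, cache = True, ready = True, busy = True, open = True

  (1) {open, rain, busy, net}: 2/4 true — not all ✓
  (2) {ready, open, busy}: all 3 true ✓
  (3) open=T ⇒ busy: T ✓
  (4) {ready, rain, net}: 1 true — at least one ✓
  (5) net=F ⇒ busy: vacuous ✓
  (6) {rain, cache}: 1 true — exactly one ✓
  (7) net=F, rain=F — same ✓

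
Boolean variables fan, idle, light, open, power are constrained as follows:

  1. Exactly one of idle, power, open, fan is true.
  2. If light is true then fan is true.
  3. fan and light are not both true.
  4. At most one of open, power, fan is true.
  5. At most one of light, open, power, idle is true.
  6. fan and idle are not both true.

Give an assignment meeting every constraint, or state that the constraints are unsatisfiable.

fan: False; idle: False; light: False; open: True; power: False

  (1) {idle, power, open, fan}: 1 true — exactly one ✓
  (2) light=F ⇒ fan: vacuous ✓
  (3) fan=F, light=F — not both ✓
  (4) {open, power, fan}: 1 true — at most one ✓
  (5) {light, open, power, idle}: 1 true — at most one ✓
  (6) fan=F, idle=F — not both ✓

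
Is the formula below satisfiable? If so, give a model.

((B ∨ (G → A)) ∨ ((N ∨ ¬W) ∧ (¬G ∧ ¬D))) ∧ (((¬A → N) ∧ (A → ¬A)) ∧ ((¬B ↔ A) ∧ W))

G=T; D=T; B=T; N=T; W=T; A=F

  (B ∨ (G → A)) ∨ ((N ∨ ¬W) ∧ (¬G ∧ ¬D)) = True
    B ∨ (G → A) = True
      G → A = False
    (N ∨ ¬W) ∧ (¬G ∧ ¬D) = False
      N ∨ ¬W = True
        ¬W = False
      ¬G ∧ ¬D = False
        ¬G = False
        ¬D = False
  ((¬A → N) ∧ (A → ¬A)) ∧ ((¬B ↔ A) ∧ W) = True
    (¬A → N) ∧ (A → ¬A) = True
      ¬A → N = True
        ¬A = True
      A → ¬A = True
        ¬A = True
    (¬B ↔ A) ∧ W = True
      ¬B ↔ A = True
        ¬B = False
Both conjuncts True, so the formula holds.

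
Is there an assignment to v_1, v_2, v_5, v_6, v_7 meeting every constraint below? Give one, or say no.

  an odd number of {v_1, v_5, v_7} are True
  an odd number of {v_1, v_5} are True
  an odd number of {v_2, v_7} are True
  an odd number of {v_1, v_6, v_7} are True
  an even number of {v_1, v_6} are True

No satisfying assignment exists.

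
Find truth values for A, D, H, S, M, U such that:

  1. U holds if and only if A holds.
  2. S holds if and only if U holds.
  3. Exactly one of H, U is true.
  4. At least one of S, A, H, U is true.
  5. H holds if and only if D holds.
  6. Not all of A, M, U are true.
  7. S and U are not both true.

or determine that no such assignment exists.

A=F, D=T, H=T, S=F, M=F, U=F

  (1) U=F, A=F — same ✓
  (2) S=F, U=F — same ✓
  (3) {H, U}: 1 true — exactly one ✓
  (4) {S, A, H, U}: 1 true — at least one ✓
  (5) H=T, D=T — same ✓
  (6) {A, M, U}: 0/3 true — not all ✓
  (7) S=F, U=F — not both ✓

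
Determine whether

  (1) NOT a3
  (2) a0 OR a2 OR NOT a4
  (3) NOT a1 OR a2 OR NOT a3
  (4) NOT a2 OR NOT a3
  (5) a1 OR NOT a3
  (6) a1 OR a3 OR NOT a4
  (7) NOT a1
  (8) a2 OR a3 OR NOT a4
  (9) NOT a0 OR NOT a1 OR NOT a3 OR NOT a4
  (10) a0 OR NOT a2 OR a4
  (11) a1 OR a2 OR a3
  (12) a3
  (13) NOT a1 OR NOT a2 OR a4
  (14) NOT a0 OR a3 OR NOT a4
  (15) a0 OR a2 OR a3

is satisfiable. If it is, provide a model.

Unsatisfiable

Case a3 = True:
  Clause (NOT a3) is falsified — contradiction.
Case a3 = False:
  Clause (a3) is falsified — contradiction.
Both cases fail, so the formula is unsatisfiable.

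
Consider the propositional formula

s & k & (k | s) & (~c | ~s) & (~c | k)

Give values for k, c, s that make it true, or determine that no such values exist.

Unit clause (s) forces s = True.
Unit clause (k) forces k = True.
In (~c | ~s) only ~c is left, so c = False.
Check each clause:
  (s): s holds.
  (k): k holds.
  (k | s): k holds.
  (~c | ~s): ~c holds.
  (~c | k): ~c holds.
All clauses satisfied.

k = True; c = False; s = True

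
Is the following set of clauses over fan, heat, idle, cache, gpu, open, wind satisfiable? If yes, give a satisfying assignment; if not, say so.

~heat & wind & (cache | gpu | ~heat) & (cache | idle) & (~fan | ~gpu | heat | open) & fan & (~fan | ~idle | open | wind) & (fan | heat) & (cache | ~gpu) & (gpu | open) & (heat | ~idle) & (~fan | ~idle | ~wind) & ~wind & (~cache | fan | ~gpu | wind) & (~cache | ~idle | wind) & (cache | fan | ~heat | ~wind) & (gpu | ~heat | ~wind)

Case wind = True:
  Clause (~wind) is falsified — contradiction.
Case wind = False:
  Clause (wind) is falsified — contradiction.
Both cases fail, so the formula is unsatisfiable.

Unsatisfiable — no assignment works.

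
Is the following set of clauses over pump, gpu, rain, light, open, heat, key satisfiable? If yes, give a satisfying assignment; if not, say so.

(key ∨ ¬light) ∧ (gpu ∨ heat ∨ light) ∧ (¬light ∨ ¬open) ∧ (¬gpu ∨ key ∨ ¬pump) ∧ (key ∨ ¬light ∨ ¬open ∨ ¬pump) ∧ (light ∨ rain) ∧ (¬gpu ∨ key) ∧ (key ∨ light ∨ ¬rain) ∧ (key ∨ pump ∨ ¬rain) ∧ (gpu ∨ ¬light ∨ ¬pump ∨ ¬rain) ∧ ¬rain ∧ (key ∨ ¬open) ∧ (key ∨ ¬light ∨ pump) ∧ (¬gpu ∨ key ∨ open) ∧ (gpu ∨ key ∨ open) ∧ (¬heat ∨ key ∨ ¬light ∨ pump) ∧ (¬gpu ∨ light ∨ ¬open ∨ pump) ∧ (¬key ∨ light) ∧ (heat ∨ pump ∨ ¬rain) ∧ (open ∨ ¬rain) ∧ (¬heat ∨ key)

Unit clause (¬rain) forces rain = False.
In (light ∨ rain) only light is left, so light = True.
In (key ∨ ¬light) only key is left, so key = True.
In (¬light ∨ ¬open) only ¬open is left, so open = False.
Set pump = False.
Set gpu = False.
Set heat = True.
All clauses satisfied.

pump = False; gpu = False; rain = False; light = True; open = False; heat = True; key = True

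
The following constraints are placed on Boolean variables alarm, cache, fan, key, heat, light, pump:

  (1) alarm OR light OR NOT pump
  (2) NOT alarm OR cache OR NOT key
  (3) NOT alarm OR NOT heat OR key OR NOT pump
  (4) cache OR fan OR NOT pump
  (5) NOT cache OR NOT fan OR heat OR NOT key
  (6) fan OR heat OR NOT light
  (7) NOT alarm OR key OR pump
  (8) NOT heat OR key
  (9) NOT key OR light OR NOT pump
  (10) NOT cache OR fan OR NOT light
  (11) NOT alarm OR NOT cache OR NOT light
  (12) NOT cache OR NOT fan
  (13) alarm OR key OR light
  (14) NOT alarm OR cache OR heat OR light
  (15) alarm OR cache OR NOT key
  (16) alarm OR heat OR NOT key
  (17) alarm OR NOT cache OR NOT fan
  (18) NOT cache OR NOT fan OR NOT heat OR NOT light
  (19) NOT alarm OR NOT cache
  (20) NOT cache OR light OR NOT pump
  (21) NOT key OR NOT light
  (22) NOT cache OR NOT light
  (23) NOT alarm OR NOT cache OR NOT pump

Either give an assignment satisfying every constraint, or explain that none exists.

alarm = False, cache = True, fan = False, key = True, heat = True, light = False, pump = False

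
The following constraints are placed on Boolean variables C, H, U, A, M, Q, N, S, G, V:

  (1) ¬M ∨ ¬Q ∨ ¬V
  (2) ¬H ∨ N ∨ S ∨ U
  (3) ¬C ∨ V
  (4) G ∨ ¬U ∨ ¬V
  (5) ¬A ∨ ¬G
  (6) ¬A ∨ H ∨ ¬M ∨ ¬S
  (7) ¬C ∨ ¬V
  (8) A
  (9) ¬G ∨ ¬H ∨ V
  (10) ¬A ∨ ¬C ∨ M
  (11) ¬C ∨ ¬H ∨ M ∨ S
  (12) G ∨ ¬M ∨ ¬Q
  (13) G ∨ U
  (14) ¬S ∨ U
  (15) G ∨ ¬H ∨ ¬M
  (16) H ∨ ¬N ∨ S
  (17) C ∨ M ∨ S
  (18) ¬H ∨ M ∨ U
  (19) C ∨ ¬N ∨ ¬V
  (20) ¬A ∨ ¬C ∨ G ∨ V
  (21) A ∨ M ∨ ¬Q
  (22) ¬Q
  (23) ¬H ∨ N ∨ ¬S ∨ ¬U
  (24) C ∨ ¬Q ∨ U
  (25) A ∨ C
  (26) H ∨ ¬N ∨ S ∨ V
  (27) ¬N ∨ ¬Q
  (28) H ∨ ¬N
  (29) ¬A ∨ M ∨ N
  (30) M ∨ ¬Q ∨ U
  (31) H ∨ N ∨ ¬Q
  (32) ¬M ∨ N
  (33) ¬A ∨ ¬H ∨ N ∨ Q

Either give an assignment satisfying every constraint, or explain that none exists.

Unit clause (A) forces A = True.
Unit clause (¬Q) forces Q = False.
In (¬A ∨ ¬G) only ¬G is left, so G = False.
In (G ∨ U) only U is left, so U = True.
In (G ∨ ¬U ∨ ¬V) only ¬V is left, so V = False.
In (¬A ∨ ¬C ∨ G ∨ V) only ¬C is left, so C = False.
Try H = False:
  (H ∨ ¬N) forces N = False.
  (¬A ∨ M ∨ N) forces M = True.
  clause (¬M ∨ N) is falsified — backtrack.
So H = True.
  then (G ∨ ¬H ∨ ¬M) forces M = False.
  then (C ∨ M ∨ S) forces S = True.
  then (¬H ∨ N ∨ ¬S ∨ ¬U) forces N = True.
All clauses satisfied.

C = False, H = True, U = True, A = True, M = False, Q = False, N = True, S = True, G = False, V = False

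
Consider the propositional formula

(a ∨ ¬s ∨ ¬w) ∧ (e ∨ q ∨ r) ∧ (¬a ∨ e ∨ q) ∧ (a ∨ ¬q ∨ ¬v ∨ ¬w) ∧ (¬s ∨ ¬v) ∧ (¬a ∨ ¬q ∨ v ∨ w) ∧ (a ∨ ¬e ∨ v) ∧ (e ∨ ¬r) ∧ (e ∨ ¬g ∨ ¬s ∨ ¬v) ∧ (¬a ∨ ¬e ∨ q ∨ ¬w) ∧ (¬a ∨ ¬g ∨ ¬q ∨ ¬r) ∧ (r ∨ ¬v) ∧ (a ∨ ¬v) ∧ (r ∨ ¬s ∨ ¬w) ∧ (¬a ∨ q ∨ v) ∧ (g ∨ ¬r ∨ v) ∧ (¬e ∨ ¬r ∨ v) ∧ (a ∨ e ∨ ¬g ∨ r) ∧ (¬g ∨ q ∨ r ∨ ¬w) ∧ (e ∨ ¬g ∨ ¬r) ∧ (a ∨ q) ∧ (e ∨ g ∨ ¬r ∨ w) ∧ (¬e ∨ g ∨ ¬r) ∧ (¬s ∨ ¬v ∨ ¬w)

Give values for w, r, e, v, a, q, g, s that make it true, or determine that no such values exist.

w: True, r: False, e: True, v: False, a: True, q: True, g: True, s: False

Set w = True.
Set r = False.
  then (r ∨ ¬v) forces v = False.
  then (r ∨ ¬s ∨ ¬w) forces s = False.
Set e = True.
  then (a ∨ ¬e ∨ v) forces a = True.
  then (¬a ∨ ¬e ∨ q ∨ ¬w) forces q = True.
Set g = True.
All clauses satisfied.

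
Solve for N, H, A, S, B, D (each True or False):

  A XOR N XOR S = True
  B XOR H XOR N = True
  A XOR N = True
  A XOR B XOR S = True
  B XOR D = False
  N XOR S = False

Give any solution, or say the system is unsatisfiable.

N = False, H = True, A = True, S = False, B = False, D = False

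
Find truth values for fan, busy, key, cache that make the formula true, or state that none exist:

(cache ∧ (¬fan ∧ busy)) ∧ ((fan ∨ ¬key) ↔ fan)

fan = False, busy = True, key = True, cache = True

  cache ∧ (¬fan ∧ busy) = True
    ¬fan ∧ busy = True
      ¬fan = True
  (fan ∨ ¬key) ↔ fan = True
    fan ∨ ¬key = False
      ¬key = False
Both conjuncts True, so the formula holds.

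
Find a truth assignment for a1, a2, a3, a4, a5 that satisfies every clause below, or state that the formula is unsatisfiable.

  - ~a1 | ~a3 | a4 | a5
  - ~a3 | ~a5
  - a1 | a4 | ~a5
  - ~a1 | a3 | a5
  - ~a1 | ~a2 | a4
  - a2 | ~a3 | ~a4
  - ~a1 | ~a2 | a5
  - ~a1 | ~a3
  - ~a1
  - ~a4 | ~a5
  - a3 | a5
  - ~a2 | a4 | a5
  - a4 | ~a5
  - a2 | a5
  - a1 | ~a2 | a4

Unit clause (~a1) forces a1 = False.
Try a2 = False:
  (a2 | a5) forces a5 = True.
  (~a3 | ~a5) forces a3 = False.
  (a1 | a4 | ~a5) forces a4 = True.
  clause (~a4 | ~a5) is falsified — backtrack.
So a2 = True.
  then (a1 | ~a2 | a4) forces a4 = True.
  then (~a4 | ~a5) forces a5 = False.
  then (a3 | a5) forces a3 = True.
All clauses satisfied.

a1: False, a2: True, a3: True, a4: True, a5: False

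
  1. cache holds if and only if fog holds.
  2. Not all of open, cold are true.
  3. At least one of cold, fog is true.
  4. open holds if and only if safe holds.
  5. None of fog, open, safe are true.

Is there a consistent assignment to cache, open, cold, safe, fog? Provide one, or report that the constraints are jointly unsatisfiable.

cache = False, open = False, cold = True, safe = False, fog = False

  (1) cache=F, fog=F — same ✓
  (2) {open, cold}: 1/2 true — not all ✓
  (3) {cold, fog}: 1 true — at least one ✓
  (4) open=F, safe=F — same ✓
  (5) {fog, open, safe}: 0 true — none ✓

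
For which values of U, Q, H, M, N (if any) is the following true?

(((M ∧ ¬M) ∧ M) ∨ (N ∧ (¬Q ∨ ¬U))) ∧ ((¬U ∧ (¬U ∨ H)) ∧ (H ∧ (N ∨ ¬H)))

U = False, Q = True, H = True, M = True, N = True

  ((M ∧ ¬M) ∧ M) ∨ (N ∧ (¬Q ∨ ¬U)) = True
    (M ∧ ¬M) ∧ M = False
      M ∧ ¬M = False
        ¬M = False
    N ∧ (¬Q ∨ ¬U) = True
      ¬Q ∨ ¬U = True
        ¬Q = False
        ¬U = True
  (¬U ∧ (¬U ∨ H)) ∧ (H ∧ (N ∨ ¬H)) = True
    ¬U ∧ (¬U ∨ H) = True
      ¬U = True
      ¬U ∨ H = True
        ¬U = True
    H ∧ (N ∨ ¬H) = True
      N ∨ ¬H = True
        ¬H = False
Both conjuncts True, so the formula holds.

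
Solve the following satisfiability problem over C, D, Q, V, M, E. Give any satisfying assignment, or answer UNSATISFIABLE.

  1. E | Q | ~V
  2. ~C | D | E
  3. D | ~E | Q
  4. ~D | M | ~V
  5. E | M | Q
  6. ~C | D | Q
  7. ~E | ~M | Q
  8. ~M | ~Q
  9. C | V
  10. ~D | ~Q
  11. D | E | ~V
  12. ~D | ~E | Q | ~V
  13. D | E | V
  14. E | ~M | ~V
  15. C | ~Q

C = True; D = True; Q = False; V = False; M = False; E = True

Try C = False:
  (C | V) forces V = True.
  (C | ~Q) forces Q = False.
  (E | Q | ~V) forces E = True.
  (D | ~E | Q) forces D = True.
  clause (~D | ~E | Q | ~V) is falsified — backtrack.
So C = True.
Set D = True.
  then (~D | ~Q) forces Q = False.
Try V = True:
  (E | Q | ~V) forces E = True.
  clause (~D | ~E | Q | ~V) is falsified — backtrack.
So V = False.
Set M = False.
  then (E | M | Q) forces E = True.
All clauses satisfied.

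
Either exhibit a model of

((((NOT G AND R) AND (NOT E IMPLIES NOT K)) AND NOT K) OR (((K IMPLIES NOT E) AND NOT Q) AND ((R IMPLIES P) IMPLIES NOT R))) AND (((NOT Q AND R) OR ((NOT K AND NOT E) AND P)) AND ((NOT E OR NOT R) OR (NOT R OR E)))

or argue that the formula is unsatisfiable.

K: True, G: True, Q: False, P: False, E: False, R: True

  (((NOT G AND R) AND (NOT E IMPLIES NOT K)) AND NOT K) OR (((K IMPLIES NOT E) AND NOT Q) AND ((R IMPLIES P) IMPLIES NOT R)) = True
    ((NOT G AND R) AND (NOT E IMPLIES NOT K)) AND NOT K = False
      (NOT G AND R) AND (NOT E IMPLIES NOT K) = False
        NOT G AND R = False
          NOT G = False
        NOT E IMPLIES NOT K = False
          NOT E = True
          NOT K = False
      NOT K = False
    ((K IMPLIES NOT E) AND NOT Q) AND ((R IMPLIES P) IMPLIES NOT R) = True
      (K IMPLIES NOT E) AND NOT Q = True
        K IMPLIES NOT E = True
          NOT E = True
        NOT Q = True
      (R IMPLIES P) IMPLIES NOT R = True
        R IMPLIES P = False
        NOT R = False
  ((NOT Q AND R) OR ((NOT K AND NOT E) AND P)) AND ((NOT E OR NOT R) OR (NOT R OR E)) = True
    (NOT Q AND R) OR ((NOT K AND NOT E) AND P) = True
      NOT Q AND R = True
        NOT Q = True
      (NOT K AND NOT E) AND P = False
        NOT K AND NOT E = False
          NOT K = False
          NOT E = True
    (NOT E OR NOT R) OR (NOT R OR E) = True
      NOT E OR NOT R = True
        NOT E = True
        NOT R = False
      NOT R OR E = False
        NOT R = False
Both conjuncts True, so the formula holds.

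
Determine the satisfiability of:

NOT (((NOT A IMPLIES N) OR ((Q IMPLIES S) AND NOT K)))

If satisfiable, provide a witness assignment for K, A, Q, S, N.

K: True, A: False, Q: True, S: True, N: False

  NOT (((NOT A IMPLIES N) OR ((Q IMPLIES S) AND NOT K))) = True
    (NOT A IMPLIES N) OR ((Q IMPLIES S) AND NOT K) = False
      NOT A IMPLIES N = False
        NOT A = True
      (Q IMPLIES S) AND NOT K = False
        Q IMPLIES S = True
        NOT K = False
The formula evaluates to True.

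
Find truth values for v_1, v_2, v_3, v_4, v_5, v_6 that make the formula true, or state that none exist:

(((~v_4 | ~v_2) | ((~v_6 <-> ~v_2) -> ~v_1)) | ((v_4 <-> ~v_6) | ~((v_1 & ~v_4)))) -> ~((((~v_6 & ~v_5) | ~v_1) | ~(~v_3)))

v_1=T, v_2=F, v_3=F, v_4=T, v_5=T, v_6=T

  (((~v_4 | ~v_2) | ((~v_6 <-> ~v_2) -> ~v_1)) | ((v_4 <-> ~v_6) | ~((v_1 & ~v_4)))) -> ~((((~v_6 & ~v_5) | ~v_1) | ~(~v_3))) = True
    ((~v_4 | ~v_2) | ((~v_6 <-> ~v_2) -> ~v_1)) | ((v_4 <-> ~v_6) | ~((v_1 & ~v_4))) = True
      (~v_4 | ~v_2) | ((~v_6 <-> ~v_2) -> ~v_1) = True
        ~v_4 | ~v_2 = True
          ~v_4 = False
          ~v_2 = True
        (~v_6 <-> ~v_2) -> ~v_1 = True
          ~v_6 <-> ~v_2 = False
            ~v_6 = False
            ~v_2 = True
          ~v_1 = False
      (v_4 <-> ~v_6) | ~((v_1 & ~v_4)) = True
        v_4 <-> ~v_6 = False
          ~v_6 = False
        ~((v_1 & ~v_4)) = True
          v_1 & ~v_4 = False
            ~v_4 = False
    ~((((~v_6 & ~v_5) | ~v_1) | ~(~v_3))) = True
      ((~v_6 & ~v_5) | ~v_1) | ~(~v_3) = False
        (~v_6 & ~v_5) | ~v_1 = False
          ~v_6 & ~v_5 = False
            ~v_6 = False
            ~v_5 = False
          ~v_1 = False
        ~(~v_3) = False
          ~v_3 = True
The formula evaluates to True.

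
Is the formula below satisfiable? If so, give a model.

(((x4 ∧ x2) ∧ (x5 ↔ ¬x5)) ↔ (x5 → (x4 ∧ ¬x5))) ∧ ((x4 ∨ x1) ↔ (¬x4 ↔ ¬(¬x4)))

x1: False, x2: False, x4: False, x5: True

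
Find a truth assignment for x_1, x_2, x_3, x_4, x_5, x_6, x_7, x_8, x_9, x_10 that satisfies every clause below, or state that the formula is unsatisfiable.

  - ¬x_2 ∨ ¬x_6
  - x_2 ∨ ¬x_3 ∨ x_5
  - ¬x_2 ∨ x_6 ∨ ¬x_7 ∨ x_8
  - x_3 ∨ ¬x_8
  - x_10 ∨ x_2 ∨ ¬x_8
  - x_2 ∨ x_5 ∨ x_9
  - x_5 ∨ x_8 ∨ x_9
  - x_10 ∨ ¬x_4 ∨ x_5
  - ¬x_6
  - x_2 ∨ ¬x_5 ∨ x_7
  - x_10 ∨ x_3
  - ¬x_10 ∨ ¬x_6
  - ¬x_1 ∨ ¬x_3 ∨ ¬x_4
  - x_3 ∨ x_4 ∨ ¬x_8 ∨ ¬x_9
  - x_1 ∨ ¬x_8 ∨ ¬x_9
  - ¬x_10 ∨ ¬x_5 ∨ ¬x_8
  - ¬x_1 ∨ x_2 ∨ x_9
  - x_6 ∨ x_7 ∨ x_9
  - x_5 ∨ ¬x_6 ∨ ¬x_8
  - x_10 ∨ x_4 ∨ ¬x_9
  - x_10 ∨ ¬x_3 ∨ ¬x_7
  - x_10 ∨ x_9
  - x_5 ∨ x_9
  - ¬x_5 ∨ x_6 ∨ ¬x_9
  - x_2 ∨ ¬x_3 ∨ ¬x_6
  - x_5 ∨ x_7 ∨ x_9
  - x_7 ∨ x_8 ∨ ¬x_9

x_1 = False, x_2 = False, x_3 = True, x_4 = False, x_5 = True, x_6 = False, x_7 = True, x_8 = False, x_9 = False, x_10 = True

Unit clause (¬x_6) forces x_6 = False.
Set x_1 = False.
Set x_2 = False.
Set x_3 = True.
  then (x_2 ∨ ¬x_3 ∨ x_5) forces x_5 = True.
  then (x_2 ∨ ¬x_5 ∨ x_7) forces x_7 = True.
  then (x_10 ∨ ¬x_3 ∨ ¬x_7) forces x_10 = True.
  then (¬x_5 ∨ x_6 ∨ ¬x_9) forces x_9 = False.
  then (¬x_10 ∨ ¬x_5 ∨ ¬x_8) forces x_8 = False.
Set x_4 = False.
All clauses satisfied.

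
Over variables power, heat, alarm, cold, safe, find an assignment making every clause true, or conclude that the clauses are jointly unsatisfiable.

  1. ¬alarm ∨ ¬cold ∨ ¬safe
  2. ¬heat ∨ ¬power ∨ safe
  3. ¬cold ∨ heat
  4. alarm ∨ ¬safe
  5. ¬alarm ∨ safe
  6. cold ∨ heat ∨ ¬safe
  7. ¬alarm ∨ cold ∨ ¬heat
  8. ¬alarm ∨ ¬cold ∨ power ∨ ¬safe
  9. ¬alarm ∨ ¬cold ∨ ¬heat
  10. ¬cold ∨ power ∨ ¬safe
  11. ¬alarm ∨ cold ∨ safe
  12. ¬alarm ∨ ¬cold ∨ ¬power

Set power = True.
Try heat = True:
  (¬heat ∨ ¬power ∨ safe) forces safe = True.
  (alarm ∨ ¬safe) forces alarm = True.
  (¬alarm ∨ ¬cold ∨ ¬safe) forces cold = False.
  clause (¬alarm ∨ cold ∨ ¬heat) is falsified — backtrack.
So heat = False.
  then (¬cold ∨ heat) forces cold = False.
  then (cold ∨ heat ∨ ¬safe) forces safe = False.
  then (¬alarm ∨ cold ∨ safe) forces alarm = False.
All clauses satisfied.

power: True, heat: False, alarm: False, cold: False, safe: False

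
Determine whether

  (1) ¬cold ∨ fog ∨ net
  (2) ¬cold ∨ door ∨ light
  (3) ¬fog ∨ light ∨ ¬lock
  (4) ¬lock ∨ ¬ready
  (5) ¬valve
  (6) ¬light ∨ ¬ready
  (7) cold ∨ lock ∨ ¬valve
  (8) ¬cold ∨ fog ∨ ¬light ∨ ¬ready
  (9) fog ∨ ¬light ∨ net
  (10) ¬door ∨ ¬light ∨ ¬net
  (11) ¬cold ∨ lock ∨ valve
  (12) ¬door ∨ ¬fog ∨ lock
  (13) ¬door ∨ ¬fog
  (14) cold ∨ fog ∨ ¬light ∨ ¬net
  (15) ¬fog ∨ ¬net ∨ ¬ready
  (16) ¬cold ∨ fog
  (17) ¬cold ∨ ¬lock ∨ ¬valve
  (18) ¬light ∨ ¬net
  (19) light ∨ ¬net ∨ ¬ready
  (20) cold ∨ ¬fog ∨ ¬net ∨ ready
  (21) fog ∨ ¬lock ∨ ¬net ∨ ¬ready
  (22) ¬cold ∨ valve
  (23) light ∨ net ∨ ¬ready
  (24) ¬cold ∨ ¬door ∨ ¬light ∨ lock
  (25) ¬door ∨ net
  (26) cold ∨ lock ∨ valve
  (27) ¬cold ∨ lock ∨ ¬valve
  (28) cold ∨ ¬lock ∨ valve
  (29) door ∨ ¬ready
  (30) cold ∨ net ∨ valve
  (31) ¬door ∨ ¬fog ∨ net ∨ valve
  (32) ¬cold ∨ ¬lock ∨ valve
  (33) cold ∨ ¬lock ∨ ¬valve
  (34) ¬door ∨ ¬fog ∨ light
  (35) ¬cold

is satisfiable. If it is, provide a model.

Unsatisfiable

Case cold = True:
  Clause (¬cold) is falsified — contradiction.
Case cold = False:
  (¬valve) forces valve = False.
  (cold ∨ lock ∨ valve) forces lock = True.
  Clause (cold ∨ ¬lock ∨ valve) is falsified — contradiction.
Both cases fail, so the formula is unsatisfiable.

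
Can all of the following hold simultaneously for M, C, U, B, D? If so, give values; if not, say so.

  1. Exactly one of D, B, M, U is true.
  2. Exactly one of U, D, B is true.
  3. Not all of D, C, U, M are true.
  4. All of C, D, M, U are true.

The formula is unsatisfiable.

Case M = True:
  (1) with M=T forces D = False.
  Constraint (4) is violated (D=F) — contradiction.
Case M = False:
  Constraint (4) is violated (M=F) — contradiction.
Both cases fail — unsatisfiable.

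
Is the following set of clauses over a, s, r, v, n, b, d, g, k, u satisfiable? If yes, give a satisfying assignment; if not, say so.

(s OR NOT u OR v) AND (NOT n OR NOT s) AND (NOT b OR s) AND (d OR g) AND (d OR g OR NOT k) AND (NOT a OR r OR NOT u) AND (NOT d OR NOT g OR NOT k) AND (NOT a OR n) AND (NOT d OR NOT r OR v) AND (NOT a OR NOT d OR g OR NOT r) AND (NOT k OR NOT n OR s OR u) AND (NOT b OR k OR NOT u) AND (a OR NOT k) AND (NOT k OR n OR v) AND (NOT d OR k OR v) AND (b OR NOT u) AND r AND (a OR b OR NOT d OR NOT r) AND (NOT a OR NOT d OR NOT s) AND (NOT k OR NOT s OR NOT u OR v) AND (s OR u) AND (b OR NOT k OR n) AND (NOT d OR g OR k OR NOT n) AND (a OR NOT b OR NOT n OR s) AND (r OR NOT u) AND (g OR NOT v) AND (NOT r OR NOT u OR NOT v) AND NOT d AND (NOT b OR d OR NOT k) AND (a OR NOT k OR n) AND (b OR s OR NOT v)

Unit clause (r) forces r = True.
Unit clause (NOT d) forces d = False.
In (d OR g) only g is left, so g = True.
Try a = True:
  (NOT a OR n) forces n = True.
  (NOT n OR NOT s) forces s = False.
  (NOT b OR s) forces b = False.
  (b OR NOT u) forces u = False.
  clause (s OR u) is falsified — backtrack.
So a = False.
  then (a OR NOT k) forces k = False.
Set s = True.
  then (NOT n OR NOT s) forces n = False.
Set v = True.
  then (NOT r OR NOT u OR NOT v) forces u = False.
Set b = False.
All clauses satisfied.

a = False; s = True; r = True; v = True; n = False; b = False; d = False; g = True; k = False; u = False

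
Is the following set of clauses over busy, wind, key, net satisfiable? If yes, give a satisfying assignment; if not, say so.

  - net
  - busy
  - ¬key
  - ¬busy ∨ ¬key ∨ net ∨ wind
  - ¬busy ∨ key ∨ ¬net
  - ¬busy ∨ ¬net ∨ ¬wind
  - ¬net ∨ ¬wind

Case busy = True:
  (net) forces net = True.
  (¬key) forces key = False.
  Clause (¬busy ∨ key ∨ ¬net) is falsified — contradiction.
Case busy = False:
  Clause (busy) is falsified — contradiction.
Both cases fail, so the formula is unsatisfiable.

Unsatisfiable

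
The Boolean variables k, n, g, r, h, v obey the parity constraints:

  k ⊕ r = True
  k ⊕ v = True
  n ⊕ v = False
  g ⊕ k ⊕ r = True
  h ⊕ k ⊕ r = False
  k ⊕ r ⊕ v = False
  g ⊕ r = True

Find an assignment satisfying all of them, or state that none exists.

k = False; n = True; g = False; r = True; h = True; v = True

k ⊕ r = F ⊕ T = True ✓
k ⊕ v = F ⊕ T = True ✓
n ⊕ v = T ⊕ T = False ✓
g ⊕ k ⊕ r = F ⊕ F ⊕ T = True ✓
h ⊕ k ⊕ r = T ⊕ F ⊕ T = False ✓
k ⊕ r ⊕ v = F ⊕ T ⊕ T = False ✓
g ⊕ r = F ⊕ T = True ✓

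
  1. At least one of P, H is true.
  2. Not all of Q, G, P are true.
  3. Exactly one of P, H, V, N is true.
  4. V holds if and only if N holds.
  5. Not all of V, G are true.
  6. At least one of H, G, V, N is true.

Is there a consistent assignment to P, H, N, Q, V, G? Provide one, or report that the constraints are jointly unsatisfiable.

P: False; H: True; N: False; Q: False; V: False; G: True

  (1) {P, H}: 1 true — at least one ✓
  (2) {Q, G, P}: 1/3 true — not all ✓
  (3) {P, H, V, N}: 1 true — exactly one ✓
  (4) V=F, N=F — same ✓
  (5) {V, G}: 1/2 true — not all ✓
  (6) {H, G, V, N}: 2 true — at least one ✓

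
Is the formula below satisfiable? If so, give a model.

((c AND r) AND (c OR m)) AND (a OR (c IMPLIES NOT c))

c=T, r=T, m=T, a=T

  (c AND r) AND (c OR m) = True
    c AND r = True
    c OR m = True
  a OR (c IMPLIES NOT c) = True
    c IMPLIES NOT c = False
      NOT c = False
Both conjuncts True, so the formula holds.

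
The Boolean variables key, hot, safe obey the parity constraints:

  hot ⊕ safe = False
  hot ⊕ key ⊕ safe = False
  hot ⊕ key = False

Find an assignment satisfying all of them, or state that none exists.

key = False, hot = False, safe = False

hot ⊕ safe = F ⊕ F = False ✓
hot ⊕ key ⊕ safe = F ⊕ F ⊕ F = False ✓
hot ⊕ key = F ⊕ F = False ✓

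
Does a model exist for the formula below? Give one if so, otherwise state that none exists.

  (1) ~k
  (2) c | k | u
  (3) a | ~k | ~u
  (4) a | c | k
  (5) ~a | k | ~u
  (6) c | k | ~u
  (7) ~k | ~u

k=F, c=T, u=F, a=T

Unit clause (~k) forces k = False.
Try c = False:
  (c | k | u) forces u = True.
  clause (c | k | ~u) is falsified — backtrack.
So c = True.
Set u = False.
Set a = True.
All clauses satisfied.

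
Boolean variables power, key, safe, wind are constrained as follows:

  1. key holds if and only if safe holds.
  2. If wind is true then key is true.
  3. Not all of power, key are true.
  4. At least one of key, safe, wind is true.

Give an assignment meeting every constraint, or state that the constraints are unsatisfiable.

power: False, key: True, safe: True, wind: True

  (1) key=T, safe=T — same ✓
  (2) wind=T ⇒ key: T ✓
  (3) {power, key}: 1/2 true — not all ✓
  (4) {key, safe, wind}: 3 true — at least one ✓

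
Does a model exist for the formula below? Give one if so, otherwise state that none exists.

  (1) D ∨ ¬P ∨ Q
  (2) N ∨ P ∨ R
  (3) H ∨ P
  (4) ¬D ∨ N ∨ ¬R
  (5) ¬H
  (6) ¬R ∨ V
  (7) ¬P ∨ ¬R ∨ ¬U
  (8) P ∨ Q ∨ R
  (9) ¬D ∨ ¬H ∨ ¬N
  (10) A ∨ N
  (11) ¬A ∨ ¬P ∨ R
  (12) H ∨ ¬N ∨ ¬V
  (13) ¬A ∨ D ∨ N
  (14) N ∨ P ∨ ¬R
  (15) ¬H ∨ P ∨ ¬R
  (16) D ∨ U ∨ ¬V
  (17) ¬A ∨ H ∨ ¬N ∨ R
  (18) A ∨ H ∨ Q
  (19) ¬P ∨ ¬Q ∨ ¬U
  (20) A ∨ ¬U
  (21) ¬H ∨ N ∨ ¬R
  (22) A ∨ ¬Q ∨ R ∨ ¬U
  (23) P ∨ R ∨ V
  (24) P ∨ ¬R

H=F; A=F; R=F; D=T; P=T; N=T; Q=T; U=F; V=F

Unit clause (¬H) forces H = False.
In (H ∨ P) only P is left, so P = True.
Set A = False.
  then (A ∨ N) forces N = True.
  then (H ∨ ¬N ∨ ¬V) forces V = False.
  then (A ∨ H ∨ Q) forces Q = True.
  then (¬P ∨ ¬Q ∨ ¬U) forces U = False.
  then (¬R ∨ V) forces R = False.
Set D = True.
All clauses satisfied.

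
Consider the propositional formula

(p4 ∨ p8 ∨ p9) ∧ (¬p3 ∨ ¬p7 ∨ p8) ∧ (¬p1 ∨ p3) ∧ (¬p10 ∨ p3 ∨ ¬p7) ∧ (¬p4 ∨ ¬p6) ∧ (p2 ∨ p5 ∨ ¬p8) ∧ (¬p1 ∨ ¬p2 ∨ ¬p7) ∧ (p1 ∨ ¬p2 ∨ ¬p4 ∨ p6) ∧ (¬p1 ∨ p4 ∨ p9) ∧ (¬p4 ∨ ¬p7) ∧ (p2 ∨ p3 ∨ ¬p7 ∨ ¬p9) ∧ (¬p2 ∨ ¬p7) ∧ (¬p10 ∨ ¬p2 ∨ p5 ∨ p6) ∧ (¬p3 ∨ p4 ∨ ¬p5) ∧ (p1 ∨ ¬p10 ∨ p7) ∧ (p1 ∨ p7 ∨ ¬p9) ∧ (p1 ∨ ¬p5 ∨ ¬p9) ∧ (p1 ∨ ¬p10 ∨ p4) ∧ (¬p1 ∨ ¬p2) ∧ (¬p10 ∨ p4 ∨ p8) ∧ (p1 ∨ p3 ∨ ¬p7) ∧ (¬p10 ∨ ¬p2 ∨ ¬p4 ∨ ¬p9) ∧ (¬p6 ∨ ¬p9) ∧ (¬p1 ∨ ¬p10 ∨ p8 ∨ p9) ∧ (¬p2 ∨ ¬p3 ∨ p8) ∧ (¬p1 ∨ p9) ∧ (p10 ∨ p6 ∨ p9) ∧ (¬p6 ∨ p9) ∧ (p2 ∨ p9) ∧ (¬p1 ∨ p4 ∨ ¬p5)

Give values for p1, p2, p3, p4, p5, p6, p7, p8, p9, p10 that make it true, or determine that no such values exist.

Set p1 = True.
  then (¬p1 ∨ p3) forces p3 = True.
  then (¬p1 ∨ ¬p2) forces p2 = False.
  then (¬p1 ∨ p9) forces p9 = True.
  then (¬p6 ∨ ¬p9) forces p6 = False.
Set p4 = True.
  then (¬p4 ∨ ¬p7) forces p7 = False.
Set p5 = True.
Set p8 = False.
Set p10 = True.
All clauses satisfied.

p1 = True; p2 = False; p3 = True; p4 = True; p5 = True; p6 = False; p7 = False; p8 = False; p9 = True; p10 = True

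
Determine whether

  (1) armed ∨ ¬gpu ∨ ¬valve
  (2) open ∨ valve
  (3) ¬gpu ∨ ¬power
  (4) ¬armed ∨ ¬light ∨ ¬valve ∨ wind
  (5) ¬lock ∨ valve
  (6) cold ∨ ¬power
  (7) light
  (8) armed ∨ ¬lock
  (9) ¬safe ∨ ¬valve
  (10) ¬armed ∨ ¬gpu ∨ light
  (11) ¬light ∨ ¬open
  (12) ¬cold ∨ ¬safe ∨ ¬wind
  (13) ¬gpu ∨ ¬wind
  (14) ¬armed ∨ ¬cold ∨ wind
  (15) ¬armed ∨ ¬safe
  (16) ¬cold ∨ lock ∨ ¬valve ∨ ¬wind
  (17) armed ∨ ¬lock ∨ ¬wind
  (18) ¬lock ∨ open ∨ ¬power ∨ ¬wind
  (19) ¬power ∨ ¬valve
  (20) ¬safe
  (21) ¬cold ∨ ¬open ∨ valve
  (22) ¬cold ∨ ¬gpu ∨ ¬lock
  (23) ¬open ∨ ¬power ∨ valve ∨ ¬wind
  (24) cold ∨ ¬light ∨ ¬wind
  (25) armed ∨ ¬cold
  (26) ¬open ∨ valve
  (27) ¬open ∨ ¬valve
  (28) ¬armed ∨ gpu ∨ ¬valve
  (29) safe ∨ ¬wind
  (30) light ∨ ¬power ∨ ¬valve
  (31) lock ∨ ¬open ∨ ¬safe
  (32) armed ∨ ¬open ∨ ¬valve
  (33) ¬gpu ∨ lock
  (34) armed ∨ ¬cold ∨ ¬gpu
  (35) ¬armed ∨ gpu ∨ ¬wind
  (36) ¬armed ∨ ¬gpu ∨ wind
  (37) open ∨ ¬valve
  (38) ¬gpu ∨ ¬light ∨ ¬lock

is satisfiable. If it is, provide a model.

Unsatisfiable — no assignment works.

Case light = True:
  (¬light ∨ ¬open) forces open = False.
  (open ∨ valve) forces valve = True.
  Clause (open ∨ ¬valve) is falsified — contradiction.
Case light = False:
  Clause (light) is falsified — contradiction.
Both cases fail, so the formula is unsatisfiable.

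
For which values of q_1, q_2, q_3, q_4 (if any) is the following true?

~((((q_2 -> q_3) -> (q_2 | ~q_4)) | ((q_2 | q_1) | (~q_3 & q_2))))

q_1 = False; q_2 = False; q_3 = True; q_4 = True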